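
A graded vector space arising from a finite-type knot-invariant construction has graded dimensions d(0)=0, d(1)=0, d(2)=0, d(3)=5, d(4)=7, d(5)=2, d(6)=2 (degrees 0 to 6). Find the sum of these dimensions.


Total dimension = d(0) + d(1) + ... + d(6)
= 0 + 0 + 0 + 5 + 7 + 2 + 2
= 16

16


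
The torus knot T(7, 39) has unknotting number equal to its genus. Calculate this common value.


For a torus knot T(p,q), both the unknotting number and genus equal (p-1)(q-1)/2.
= (7-1)(39-1)/2
= 6*38/2
= 228/2 = 114

114


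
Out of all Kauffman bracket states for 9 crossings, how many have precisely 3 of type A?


We choose which 3 of 9 crossings get A-smoothings.
C(9, 3) = 9! / (3! * 6!)
= 84

84


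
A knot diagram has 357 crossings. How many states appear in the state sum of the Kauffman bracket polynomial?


Each crossing contributes 2 choices (A-smoothing or B-smoothing).
Total states = 2^357 = 293567822846729153486185074598667128421960318613539983838411371441526128139326055432962374798096087878991872

293567822846729153486185074598667128421960318613539983838411371441526128139326055432962374798096087878991872


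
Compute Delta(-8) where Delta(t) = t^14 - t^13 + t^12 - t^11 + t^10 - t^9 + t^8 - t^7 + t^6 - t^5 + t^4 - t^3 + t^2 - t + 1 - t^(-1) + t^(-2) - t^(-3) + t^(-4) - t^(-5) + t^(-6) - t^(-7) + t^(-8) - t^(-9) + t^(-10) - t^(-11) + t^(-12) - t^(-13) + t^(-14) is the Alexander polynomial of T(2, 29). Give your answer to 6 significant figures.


Substituting t = -8 into Delta(t) = t^14 - t^13 + t^12 - t^11 + t^10 - t^9 + t^8 - t^7 + t^6 - t^5 + t^4 - t^3 + t^2 - t + 1 - t^(-1) + t^(-2) - t^(-3) + t^(-4) - t^(-5) + t^(-6) - t^(-7) + t^(-8) - t^(-9) + t^(-10) - t^(-11) + t^(-12) - t^(-13) + t^(-14):
Term values: (4398046511104) + (549755813888) + (68719476736) + (8589934592) + (1073741824) + (134217728) + (16777216) + (2097152) + (262144) + (32768) + (4096) + (512) + (64) + (8) + (1) + (0.125) + (0.015625) + (0.00195312) + (0.000244141) + (3.05176e-05) + (3.8147e-06) + (4.76837e-07) + (5.96046e-08) + (7.45058e-09) + (9.31323e-10) + (1.16415e-10) + (1.45519e-11) + (1.81899e-12) + (2.27374e-13)
Sum = 5.02633887e+12
Rounded to 6 significant figures: 5.02634e+12

5.02634e+12


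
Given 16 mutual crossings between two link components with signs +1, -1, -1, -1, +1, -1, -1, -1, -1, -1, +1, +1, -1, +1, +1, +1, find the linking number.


Step 1: Count positive crossings: 7
Step 2: Count negative crossings: 9
Step 3: Sum of signs = 7 - 9 = -2
Step 4: Linking number = sum/2 = -2/2 = -1

-1


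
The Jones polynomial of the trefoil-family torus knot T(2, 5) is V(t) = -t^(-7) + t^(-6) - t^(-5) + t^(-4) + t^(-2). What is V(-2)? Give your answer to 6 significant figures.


Substituting t = -2 into V(t) = -t^(-7) + t^(-6) - t^(-5) + t^(-4) + t^(-2):
  (-)t^(-7) = 0.0078125
  (+)t^(-6) = 0.015625
  (-)t^(-5) = 0.03125
  (+)t^(-4) = 0.0625
  (+)t^(-2) = 0.25
Sum = (0.0078125) + (0.015625) + (0.03125) + (0.0625) + (0.25)
= 0.3671875
Rounded to 6 significant figures: 0.367188

0.367188


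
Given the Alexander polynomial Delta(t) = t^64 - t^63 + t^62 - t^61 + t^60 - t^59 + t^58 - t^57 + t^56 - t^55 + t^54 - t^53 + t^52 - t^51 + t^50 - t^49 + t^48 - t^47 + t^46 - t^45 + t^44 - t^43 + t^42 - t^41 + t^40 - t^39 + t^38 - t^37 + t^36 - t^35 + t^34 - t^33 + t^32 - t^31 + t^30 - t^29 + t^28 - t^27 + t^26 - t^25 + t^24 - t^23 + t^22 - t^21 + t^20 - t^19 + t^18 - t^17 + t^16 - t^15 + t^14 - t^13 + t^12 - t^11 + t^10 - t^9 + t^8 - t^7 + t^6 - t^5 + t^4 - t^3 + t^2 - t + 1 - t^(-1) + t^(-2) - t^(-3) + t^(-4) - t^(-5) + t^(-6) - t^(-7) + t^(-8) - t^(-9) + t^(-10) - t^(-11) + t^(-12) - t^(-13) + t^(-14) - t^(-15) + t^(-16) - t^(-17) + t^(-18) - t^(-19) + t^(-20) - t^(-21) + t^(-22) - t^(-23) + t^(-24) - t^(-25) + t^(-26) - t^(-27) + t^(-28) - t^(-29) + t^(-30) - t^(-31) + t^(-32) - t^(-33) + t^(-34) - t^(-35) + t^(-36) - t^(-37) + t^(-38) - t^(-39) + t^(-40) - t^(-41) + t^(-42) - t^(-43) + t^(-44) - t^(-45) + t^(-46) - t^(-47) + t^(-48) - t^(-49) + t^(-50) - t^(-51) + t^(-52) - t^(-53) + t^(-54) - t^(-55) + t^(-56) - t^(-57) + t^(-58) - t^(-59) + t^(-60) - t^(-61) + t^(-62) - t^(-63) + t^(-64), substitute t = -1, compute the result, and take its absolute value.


Step 1: The polynomial has 129 terms with alternating signs, exponents from 64 down to -64.
Step 2: Substitute t = -1. The i-th term has coefficient (-1)^i and exponent (m-i),
  so its value is (-1)^i * (-1)^(m-i) = (-1)^m = 1 for every i.
Step 3: All 129 terms equal 1, so Delta(-1) = 129 * (1) = 129
Step 4: |Delta(-1)| = 129

129


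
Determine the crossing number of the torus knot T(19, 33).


For a torus knot T(p, q) with gcd(p,q)=1,
the crossing number is min(p*(q-1), q*(p-1)).
p*(q-1) = 19*32 = 608
q*(p-1) = 33*18 = 594
min(608, 594) = 594

594


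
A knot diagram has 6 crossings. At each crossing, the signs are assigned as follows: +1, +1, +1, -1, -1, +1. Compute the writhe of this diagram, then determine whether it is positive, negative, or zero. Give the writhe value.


Step 1: Count positive crossings (+1).
Positive crossings: 4
Step 2: Count negative crossings (-1).
Negative crossings: 2
Step 3: Writhe = (positive) - (negative)
w = 4 - 2 = 2
Step 4: |w| = 2, and w is positive

2


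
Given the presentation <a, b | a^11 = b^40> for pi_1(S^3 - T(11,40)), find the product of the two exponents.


The relation is a^11 = b^40.
Product of exponents = 11 * 40
= 440

440


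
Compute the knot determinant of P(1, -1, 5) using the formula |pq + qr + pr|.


Step 1: Compute pq + qr + pr.
pq = 1*(-1) = -1
qr = (-1)*5 = -5
pr = 1*5 = 5
pq + qr + pr = -1 + (-5) + 5 = -1
Step 2: Take absolute value.
det(P(1,-1,5)) = |-1| = 1

1


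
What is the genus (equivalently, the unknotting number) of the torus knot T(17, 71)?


For a torus knot T(p,q), both the unknotting number and genus equal (p-1)(q-1)/2.
= (17-1)(71-1)/2
= 16*70/2
= 1120/2 = 560

560


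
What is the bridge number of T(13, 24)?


The bridge number of T(p,q) is min(p,q).
min(13, 24) = 13

13


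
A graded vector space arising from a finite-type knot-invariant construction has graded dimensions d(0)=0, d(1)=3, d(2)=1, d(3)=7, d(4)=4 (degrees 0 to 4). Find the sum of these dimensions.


Total dimension = d(0) + d(1) + ... + d(4)
= 0 + 3 + 1 + 7 + 4
= 15

15


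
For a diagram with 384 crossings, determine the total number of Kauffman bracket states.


Each crossing contributes 2 choices (A-smoothing or B-smoothing).
Total states = 2^384 = 39402006196394479212279040100143613805079739270465446667948293404245721771497210611414266254884915640806627990306816

39402006196394479212279040100143613805079739270465446667948293404245721771497210611414266254884915640806627990306816


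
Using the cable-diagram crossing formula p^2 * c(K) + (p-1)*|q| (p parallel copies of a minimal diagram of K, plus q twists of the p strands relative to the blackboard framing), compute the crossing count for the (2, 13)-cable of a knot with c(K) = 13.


Step 1: Each of the c(K) crossings of the companion diagram becomes p*p = p^2 crossings among the p parallel strands, and each of the |q| twists s_1 s_2 ... s_(p-1) adds (p-1) crossings.
  Crossings = p^2 * c(K) + (p-1)*|q|
Step 2: = 2^2 * 13 + (2-1)*13
Step 3: = 4*13 + 1*13
Step 4: = 52 + 13 = 65

65


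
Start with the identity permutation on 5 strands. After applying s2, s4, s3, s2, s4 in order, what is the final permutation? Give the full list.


Starting with identity [1, 2, 3, 4, 5].
Apply generators in sequence:
  After s2: [1, 3, 2, 4, 5]
  After s4: [1, 3, 2, 5, 4]
  After s3: [1, 3, 5, 2, 4]
  After s2: [1, 5, 3, 2, 4]
  After s4: [1, 5, 3, 4, 2]
Final permutation: [1, 5, 3, 4, 2]

[1, 5, 3, 4, 2]


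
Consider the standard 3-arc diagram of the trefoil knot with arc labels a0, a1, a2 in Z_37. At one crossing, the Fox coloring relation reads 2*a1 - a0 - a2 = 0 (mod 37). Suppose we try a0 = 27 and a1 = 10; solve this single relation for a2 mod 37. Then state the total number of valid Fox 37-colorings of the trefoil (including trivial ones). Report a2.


Step 1: Apply the given crossing relation 2*a1 - a0 - a2 = 0 (mod 37).
  a2 = 2*a1 - a0 mod 37
  a2 = 2*10 - 27 mod 37
  a2 = 20 - 27 mod 37
  a2 = -7 mod 37 = 30
Step 2: The trefoil has determinant 3.
  Number of Fox p-colorings (p prime) is p^2 if p = 3, else p.
  Since 37 does not divide 3, only trivial (constant) colorings exist.
  (So the trial a0 = 27, a1 = 10 with a0 != a1 does NOT extend to a valid coloring of the whole trefoil: the other two crossing relations require 3*(a1 - a0) = 0 (mod 37), which fails.)
  Total colorings = 37
Step 3: a2 = 30, total Fox 37-colorings = 37

30


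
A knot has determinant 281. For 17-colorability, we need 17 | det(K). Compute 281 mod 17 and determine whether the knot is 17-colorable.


Step 1: A knot is p-colorable if and only if p divides its determinant.
Step 2: Compute 281 mod 17.
281 = 16 * 17 + 9
Step 3: 281 mod 17 = 9
Step 4: The knot is 17-colorable: no

9


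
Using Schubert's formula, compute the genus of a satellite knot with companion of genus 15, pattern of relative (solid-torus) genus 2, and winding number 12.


Schubert: g(satellite) = g_rel(pattern) + |winding| * g(companion),
where g_rel(pattern) is the genus of the pattern relative to the solid torus.
= 2 + 12 * 15
= 2 + 180 = 182

182


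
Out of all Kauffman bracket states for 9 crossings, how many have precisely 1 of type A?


We choose which 1 of 9 crossings get A-smoothings.
C(9, 1) = 9! / (1! * 8!)
= 9

9


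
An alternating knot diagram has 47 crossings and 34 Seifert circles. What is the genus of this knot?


For alternating knots, g = (c - s + 1)/2.
= (47 - 34 + 1)/2
= 14/2 = 7

7


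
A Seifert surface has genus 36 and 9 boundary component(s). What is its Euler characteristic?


chi = 2 - 2g - b
= 2 - 2*36 - 9
= 2 - 72 - 9 = -79

-79


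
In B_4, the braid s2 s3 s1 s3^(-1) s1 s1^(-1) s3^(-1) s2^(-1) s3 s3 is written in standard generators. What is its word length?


The word length counts the number of generators (including inverses).
Listing each generator: s2, s3, s1, s3^(-1), s1, s1^(-1), s3^(-1), s2^(-1), s3, s3
There are 10 generators in this braid word.

10


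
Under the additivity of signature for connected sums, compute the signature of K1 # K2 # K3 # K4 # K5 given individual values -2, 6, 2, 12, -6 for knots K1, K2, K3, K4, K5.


The signature is additive under connected sum.
signature(K1 # K2 # K3 # K4 # K5) = (-2) + (6) + (2) + (12) + (-6)
= 12

12


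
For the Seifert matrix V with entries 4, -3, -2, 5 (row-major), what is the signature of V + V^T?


Step 1: V + V^T = [[8, -5], [-5, 10]]
Step 2: trace = 18, det = 55
Step 3: Discriminant = 18^2 - 4*55 = 104
Step 4: Eigenvalues: 14.099, 3.90098
Step 5: Signature = (# positive eigenvalues) - (# negative eigenvalues) = 2

2


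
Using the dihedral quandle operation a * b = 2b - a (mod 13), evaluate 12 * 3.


12 * 3 = 2*3 - 12 mod 13
= 6 - 12 mod 13
= -6 mod 13 = 7

7


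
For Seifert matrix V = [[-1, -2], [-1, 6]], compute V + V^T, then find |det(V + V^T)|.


Step 1: Form V + V^T where V = [[-1, -2], [-1, 6]]
  V^T = [[-1, -1], [-2, 6]]
  V + V^T = [[-2, -3], [-3, 12]]
Step 2: det(V + V^T) = (-2)*12 - (-3)*(-3)
  = -24 - 9 = -33
Step 3: Knot determinant = |det(V + V^T)| = |-33| = 33

33


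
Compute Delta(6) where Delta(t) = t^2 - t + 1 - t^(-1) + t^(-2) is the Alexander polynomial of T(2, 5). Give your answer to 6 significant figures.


Substituting t = 6 into Delta(t) = t^2 - t + 1 - t^(-1) + t^(-2):
Term values: (36) + (-6) + (1) + (-0.166667) + (0.0277778)
Sum = 30.86111111
Rounded to 6 significant figures: 30.8611

30.8611


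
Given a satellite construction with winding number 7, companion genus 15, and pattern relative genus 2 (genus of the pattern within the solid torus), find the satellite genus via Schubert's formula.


Schubert: g(satellite) = g_rel(pattern) + |winding| * g(companion),
where g_rel(pattern) is the genus of the pattern relative to the solid torus.
= 2 + 7 * 15
= 2 + 105 = 107

107


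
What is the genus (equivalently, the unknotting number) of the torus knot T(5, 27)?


For a torus knot T(p,q), both the unknotting number and genus equal (p-1)(q-1)/2.
= (5-1)(27-1)/2
= 4*26/2
= 104/2 = 52

52


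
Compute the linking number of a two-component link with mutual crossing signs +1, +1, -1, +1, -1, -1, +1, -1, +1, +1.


Step 1: Count positive crossings: 6
Step 2: Count negative crossings: 4
Step 3: Sum of signs = 6 - 4 = 2
Step 4: Linking number = sum/2 = 2/2 = 1

1


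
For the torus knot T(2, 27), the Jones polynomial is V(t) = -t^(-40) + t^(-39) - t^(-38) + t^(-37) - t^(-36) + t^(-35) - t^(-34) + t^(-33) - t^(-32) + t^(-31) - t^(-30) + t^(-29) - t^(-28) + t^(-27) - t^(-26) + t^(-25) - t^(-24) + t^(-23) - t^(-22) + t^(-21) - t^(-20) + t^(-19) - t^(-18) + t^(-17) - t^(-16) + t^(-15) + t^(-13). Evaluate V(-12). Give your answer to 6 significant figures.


Substituting t = -12 into V(t) = -t^(-40) + t^(-39) - t^(-38) + t^(-37) - t^(-36) + t^(-35) - t^(-34) + t^(-33) - t^(-32) + t^(-31) - t^(-30) + t^(-29) - t^(-28) + t^(-27) - t^(-26) + t^(-25) - t^(-24) + t^(-23) - t^(-22) + t^(-21) - t^(-20) + t^(-19) - t^(-18) + t^(-17) - t^(-16) + t^(-15) + t^(-13):
  (-)t^(-40) = -6.80378e-44
  (+)t^(-39) = -8.16453e-43
  (-)t^(-38) = -9.79744e-42
  (+)t^(-37) = -1.17569e-40
  (-)t^(-36) = -1.41083e-39
  (+)t^(-35) = -1.693e-38
  (-)t^(-34) = -2.0316e-37
  (+)t^(-33) = -2.43792e-36
  (-)t^(-32) = -2.9255e-35
  (+)t^(-31) = -3.5106e-34
  (-)t^(-30) = -4.21272e-33
  (+)t^(-29) = -5.05526e-32
  (-)t^(-28) = -6.06632e-31
  (+)t^(-27) = -7.27958e-30
  (-)t^(-26) = -8.7355e-29
  (+)t^(-25) = -1.04826e-27
  (-)t^(-24) = -1.25791e-26
  (+)t^(-23) = -1.50949e-25
  (-)t^(-22) = -1.81139e-24
  (+)t^(-21) = -2.17367e-23
  (-)t^(-20) = -2.60841e-22
  (+)t^(-19) = -3.13009e-21
  (-)t^(-18) = -3.7561e-20
  (+)t^(-17) = -4.50732e-19
  (-)t^(-16) = -5.40879e-18
  (+)t^(-15) = -6.49055e-17
  (+)t^(-13) = -9.34639e-15
Sum = (-6.80378e-44) + (-8.16453e-43) + (-9.79744e-42) + (-1.17569e-40) + (-1.41083e-39) + (-1.693e-38) + (-2.0316e-37) + (-2.43792e-36) + (-2.9255e-35) + (-3.5106e-34) + (-4.21272e-33) + (-5.05526e-32) + (-6.06632e-31) + (-7.27958e-30) + (-8.7355e-29) + (-1.04826e-27) + (-1.25791e-26) + (-1.50949e-25) + (-1.81139e-24) + (-2.17367e-23) + (-2.60841e-22) + (-3.13009e-21) + (-3.7561e-20) + (-4.50732e-19) + (-5.40879e-18) + (-6.49055e-17) + (-9.34639e-15)
= -9.417193868e-15
Rounded to 6 significant figures: -9.41719e-15

-9.41719e-15


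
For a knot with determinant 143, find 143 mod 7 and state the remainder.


Step 1: A knot is p-colorable if and only if p divides its determinant.
Step 2: Compute 143 mod 7.
143 = 20 * 7 + 3
Step 3: 143 mod 7 = 3
Step 4: The knot is 7-colorable: no

3


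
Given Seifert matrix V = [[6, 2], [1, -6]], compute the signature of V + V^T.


Step 1: V + V^T = [[12, 3], [3, -12]]
Step 2: trace = 0, det = -153
Step 3: Discriminant = 0^2 - 4*(-153) = 612
Step 4: Eigenvalues: 12.3693, -12.3693
Step 5: Signature = (# positive eigenvalues) - (# negative eigenvalues) = 0

0


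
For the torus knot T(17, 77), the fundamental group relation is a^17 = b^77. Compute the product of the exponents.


The relation is a^17 = b^77.
Product of exponents = 17 * 77
= 1309

1309


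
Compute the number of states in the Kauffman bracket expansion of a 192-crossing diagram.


Each crossing contributes 2 choices (A-smoothing or B-smoothing).
Total states = 2^192 = 6277101735386680763835789423207666416102355444464034512896

6277101735386680763835789423207666416102355444464034512896


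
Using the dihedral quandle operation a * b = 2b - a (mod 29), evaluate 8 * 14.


8 * 14 = 2*14 - 8 mod 29
= 28 - 8 mod 29
= 20 mod 29 = 20

20


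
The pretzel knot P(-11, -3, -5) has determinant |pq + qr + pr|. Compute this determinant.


Step 1: Compute pq + qr + pr.
pq = (-11)*(-3) = 33
qr = (-3)*(-5) = 15
pr = (-11)*(-5) = 55
pq + qr + pr = 33 + 15 + 55 = 103
Step 2: Take absolute value.
det(P(-11,-3,-5)) = |103| = 103

103


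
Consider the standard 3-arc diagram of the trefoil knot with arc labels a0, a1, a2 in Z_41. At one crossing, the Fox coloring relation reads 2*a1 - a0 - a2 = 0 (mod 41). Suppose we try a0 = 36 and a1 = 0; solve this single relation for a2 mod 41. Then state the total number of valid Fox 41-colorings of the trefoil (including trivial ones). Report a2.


Step 1: Apply the given crossing relation 2*a1 - a0 - a2 = 0 (mod 41).
  a2 = 2*a1 - a0 mod 41
  a2 = 2*0 - 36 mod 41
  a2 = 0 - 36 mod 41
  a2 = -36 mod 41 = 5
Step 2: The trefoil has determinant 3.
  Number of Fox p-colorings (p prime) is p^2 if p = 3, else p.
  Since 41 does not divide 3, only trivial (constant) colorings exist.
  (So the trial a0 = 36, a1 = 0 with a0 != a1 does NOT extend to a valid coloring of the whole trefoil: the other two crossing relations require 3*(a1 - a0) = 0 (mod 41), which fails.)
  Total colorings = 41
Step 3: a2 = 5, total Fox 41-colorings = 41

5


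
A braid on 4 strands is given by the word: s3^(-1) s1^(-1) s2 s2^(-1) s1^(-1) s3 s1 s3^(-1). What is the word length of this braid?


The word length counts the number of generators (including inverses).
Listing each generator: s3^(-1), s1^(-1), s2, s2^(-1), s1^(-1), s3, s1, s3^(-1)
There are 8 generators in this braid word.

8


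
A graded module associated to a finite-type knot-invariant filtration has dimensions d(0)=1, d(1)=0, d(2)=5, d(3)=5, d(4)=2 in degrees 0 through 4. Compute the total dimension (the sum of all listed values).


Total dimension = d(0) + d(1) + ... + d(4)
= 1 + 0 + 5 + 5 + 2
= 13

13


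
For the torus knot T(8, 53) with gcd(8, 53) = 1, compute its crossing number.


For a torus knot T(p, q) with gcd(p,q)=1,
the crossing number is min(p*(q-1), q*(p-1)).
p*(q-1) = 8*52 = 416
q*(p-1) = 53*7 = 371
min(416, 371) = 371

371


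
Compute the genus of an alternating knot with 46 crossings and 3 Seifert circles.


For alternating knots, g = (c - s + 1)/2.
= (46 - 3 + 1)/2
= 44/2 = 22

22


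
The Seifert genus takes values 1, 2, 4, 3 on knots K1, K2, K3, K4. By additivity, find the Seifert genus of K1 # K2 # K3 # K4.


The Seifert genus is additive under connected sum.
Seifert genus(K1 # K2 # K3 # K4) = (1) + (2) + (4) + (3)
= 10

10


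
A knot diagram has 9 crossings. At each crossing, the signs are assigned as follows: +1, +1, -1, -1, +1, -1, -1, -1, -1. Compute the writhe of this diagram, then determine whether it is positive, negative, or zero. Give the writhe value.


Step 1: Count positive crossings (+1).
Positive crossings: 3
Step 2: Count negative crossings (-1).
Negative crossings: 6
Step 3: Writhe = (positive) - (negative)
w = 3 - 6 = -3
Step 4: |w| = 3, and w is negative

-3


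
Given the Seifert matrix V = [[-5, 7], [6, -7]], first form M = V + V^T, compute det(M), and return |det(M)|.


Step 1: Form V + V^T where V = [[-5, 7], [6, -7]]
  V^T = [[-5, 6], [7, -7]]
  V + V^T = [[-10, 13], [13, -14]]
Step 2: det(V + V^T) = (-10)*(-14) - 13*13
  = 140 - 169 = -29
Step 3: Knot determinant = |det(V + V^T)| = |-29| = 29

29


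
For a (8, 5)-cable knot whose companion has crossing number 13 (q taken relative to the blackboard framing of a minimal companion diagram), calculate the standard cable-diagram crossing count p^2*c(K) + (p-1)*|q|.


Step 1: Each of the c(K) crossings of the companion diagram becomes p*p = p^2 crossings among the p parallel strands, and each of the |q| twists s_1 s_2 ... s_(p-1) adds (p-1) crossings.
  Crossings = p^2 * c(K) + (p-1)*|q|
Step 2: = 8^2 * 13 + (8-1)*5
Step 3: = 64*13 + 7*5
Step 4: = 832 + 35 = 867

867


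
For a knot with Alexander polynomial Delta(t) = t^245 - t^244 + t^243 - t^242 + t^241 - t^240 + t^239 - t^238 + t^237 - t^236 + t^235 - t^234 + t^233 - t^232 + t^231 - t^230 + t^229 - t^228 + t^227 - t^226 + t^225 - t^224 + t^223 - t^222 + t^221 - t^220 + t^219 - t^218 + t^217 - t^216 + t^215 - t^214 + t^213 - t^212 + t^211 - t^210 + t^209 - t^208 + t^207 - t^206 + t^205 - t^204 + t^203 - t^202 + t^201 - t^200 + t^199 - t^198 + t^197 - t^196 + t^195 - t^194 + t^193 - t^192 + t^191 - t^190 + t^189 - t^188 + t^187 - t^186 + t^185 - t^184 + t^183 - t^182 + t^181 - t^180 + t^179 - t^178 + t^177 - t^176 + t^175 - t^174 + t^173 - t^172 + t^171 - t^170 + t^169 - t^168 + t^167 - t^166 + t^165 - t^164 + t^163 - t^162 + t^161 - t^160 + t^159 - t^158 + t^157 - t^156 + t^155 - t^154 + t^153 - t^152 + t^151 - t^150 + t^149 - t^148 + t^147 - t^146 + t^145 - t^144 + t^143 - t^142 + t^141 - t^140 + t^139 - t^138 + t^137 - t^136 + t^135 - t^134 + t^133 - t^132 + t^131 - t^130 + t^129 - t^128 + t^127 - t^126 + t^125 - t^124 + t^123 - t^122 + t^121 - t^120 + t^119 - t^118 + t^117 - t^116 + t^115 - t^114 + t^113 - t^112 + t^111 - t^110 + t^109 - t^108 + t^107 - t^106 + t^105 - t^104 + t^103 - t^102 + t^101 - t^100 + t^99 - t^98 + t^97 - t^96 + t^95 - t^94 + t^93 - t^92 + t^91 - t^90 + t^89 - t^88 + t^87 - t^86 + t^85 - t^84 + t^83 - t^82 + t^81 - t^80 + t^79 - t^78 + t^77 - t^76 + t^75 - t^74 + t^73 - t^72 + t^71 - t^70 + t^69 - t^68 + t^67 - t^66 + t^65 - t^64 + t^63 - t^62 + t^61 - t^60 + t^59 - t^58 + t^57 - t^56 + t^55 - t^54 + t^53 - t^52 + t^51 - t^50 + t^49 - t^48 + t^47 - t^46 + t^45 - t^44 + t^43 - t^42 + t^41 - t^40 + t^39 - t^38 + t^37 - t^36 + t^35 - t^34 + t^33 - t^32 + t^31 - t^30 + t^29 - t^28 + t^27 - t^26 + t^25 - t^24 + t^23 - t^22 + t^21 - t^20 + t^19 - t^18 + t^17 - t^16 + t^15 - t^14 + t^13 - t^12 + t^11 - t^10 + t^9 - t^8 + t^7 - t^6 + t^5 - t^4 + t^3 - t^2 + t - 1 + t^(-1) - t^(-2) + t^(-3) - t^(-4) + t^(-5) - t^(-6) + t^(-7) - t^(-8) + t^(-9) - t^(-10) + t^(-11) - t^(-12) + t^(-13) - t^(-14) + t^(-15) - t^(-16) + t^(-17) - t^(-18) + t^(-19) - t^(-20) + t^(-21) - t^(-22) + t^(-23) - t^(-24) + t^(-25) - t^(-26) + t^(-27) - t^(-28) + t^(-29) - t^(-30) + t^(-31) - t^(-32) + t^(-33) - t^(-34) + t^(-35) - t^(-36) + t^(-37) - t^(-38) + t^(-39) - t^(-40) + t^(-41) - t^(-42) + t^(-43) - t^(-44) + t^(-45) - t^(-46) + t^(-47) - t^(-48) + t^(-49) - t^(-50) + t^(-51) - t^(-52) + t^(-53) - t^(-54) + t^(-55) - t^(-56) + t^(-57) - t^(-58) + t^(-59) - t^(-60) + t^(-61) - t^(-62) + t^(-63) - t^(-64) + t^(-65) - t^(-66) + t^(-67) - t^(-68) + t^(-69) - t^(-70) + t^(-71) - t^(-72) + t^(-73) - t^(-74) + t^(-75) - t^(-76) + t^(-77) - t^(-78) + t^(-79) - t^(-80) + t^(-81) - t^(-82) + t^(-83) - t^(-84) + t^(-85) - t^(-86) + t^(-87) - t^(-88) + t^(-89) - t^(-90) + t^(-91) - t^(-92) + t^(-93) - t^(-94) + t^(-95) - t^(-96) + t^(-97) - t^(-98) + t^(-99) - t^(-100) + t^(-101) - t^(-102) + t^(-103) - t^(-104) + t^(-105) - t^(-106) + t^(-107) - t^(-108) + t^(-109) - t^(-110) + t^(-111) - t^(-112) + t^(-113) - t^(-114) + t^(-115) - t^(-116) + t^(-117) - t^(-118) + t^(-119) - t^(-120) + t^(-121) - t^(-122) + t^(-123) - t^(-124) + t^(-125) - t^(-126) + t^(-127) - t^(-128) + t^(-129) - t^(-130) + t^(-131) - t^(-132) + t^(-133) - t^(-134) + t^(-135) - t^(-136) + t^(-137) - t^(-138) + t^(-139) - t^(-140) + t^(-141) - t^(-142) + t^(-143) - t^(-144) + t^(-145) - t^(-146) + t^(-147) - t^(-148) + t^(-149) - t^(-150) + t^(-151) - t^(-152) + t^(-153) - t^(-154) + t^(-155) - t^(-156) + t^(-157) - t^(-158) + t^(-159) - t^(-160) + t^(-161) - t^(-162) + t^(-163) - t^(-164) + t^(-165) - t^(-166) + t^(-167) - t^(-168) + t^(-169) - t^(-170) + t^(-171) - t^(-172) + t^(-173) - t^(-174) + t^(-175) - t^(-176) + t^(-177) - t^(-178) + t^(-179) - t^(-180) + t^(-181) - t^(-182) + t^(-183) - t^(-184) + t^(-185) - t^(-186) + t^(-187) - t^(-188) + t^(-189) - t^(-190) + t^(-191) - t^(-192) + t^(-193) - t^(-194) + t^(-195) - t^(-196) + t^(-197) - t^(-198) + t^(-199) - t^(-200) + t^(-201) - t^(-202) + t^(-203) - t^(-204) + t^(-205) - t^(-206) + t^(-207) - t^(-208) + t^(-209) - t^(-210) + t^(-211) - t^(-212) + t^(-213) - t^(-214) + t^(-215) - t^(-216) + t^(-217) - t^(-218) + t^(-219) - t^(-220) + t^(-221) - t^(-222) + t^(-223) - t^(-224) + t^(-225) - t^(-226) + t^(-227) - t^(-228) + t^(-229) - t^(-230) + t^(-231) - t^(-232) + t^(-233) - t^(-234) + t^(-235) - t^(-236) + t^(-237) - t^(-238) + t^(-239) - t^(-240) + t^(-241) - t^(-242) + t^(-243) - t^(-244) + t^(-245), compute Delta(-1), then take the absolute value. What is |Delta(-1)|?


Step 1: The polynomial has 491 terms with alternating signs, exponents from 245 down to -245.
Step 2: Substitute t = -1. The i-th term has coefficient (-1)^i and exponent (m-i),
  so its value is (-1)^i * (-1)^(m-i) = (-1)^m = -1 for every i.
Step 3: All 491 terms equal -1, so Delta(-1) = 491 * (-1) = -491
Step 4: |Delta(-1)| = 491

491


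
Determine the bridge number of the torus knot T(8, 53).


The bridge number of T(p,q) is min(p,q).
min(8, 53) = 8

8


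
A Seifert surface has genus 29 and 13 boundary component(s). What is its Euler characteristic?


chi = 2 - 2g - b
= 2 - 2*29 - 13
= 2 - 58 - 13 = -69

-69


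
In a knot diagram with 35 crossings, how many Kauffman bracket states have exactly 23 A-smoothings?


We choose which 23 of 35 crossings get A-smoothings.
C(35, 23) = 35! / (23! * 12!)
= 834451800

834451800


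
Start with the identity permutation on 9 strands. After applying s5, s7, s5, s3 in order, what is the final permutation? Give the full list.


Starting with identity [1, 2, 3, 4, 5, 6, 7, 8, 9].
Apply generators in sequence:
  After s5: [1, 2, 3, 4, 6, 5, 7, 8, 9]
  After s7: [1, 2, 3, 4, 6, 5, 8, 7, 9]
  After s5: [1, 2, 3, 4, 5, 6, 8, 7, 9]
  After s3: [1, 2, 4, 3, 5, 6, 8, 7, 9]
Final permutation: [1, 2, 4, 3, 5, 6, 8, 7, 9]

[1, 2, 4, 3, 5, 6, 8, 7, 9]


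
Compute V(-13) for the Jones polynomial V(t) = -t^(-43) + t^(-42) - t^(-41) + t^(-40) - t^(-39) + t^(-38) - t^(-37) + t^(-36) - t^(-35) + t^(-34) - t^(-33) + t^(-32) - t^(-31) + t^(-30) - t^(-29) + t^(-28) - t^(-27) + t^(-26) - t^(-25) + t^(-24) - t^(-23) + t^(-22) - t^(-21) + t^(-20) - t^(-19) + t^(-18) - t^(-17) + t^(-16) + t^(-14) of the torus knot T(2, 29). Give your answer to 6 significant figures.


Substituting t = -13 into V(t) = -t^(-43) + t^(-42) - t^(-41) + t^(-40) - t^(-39) + t^(-38) - t^(-37) + t^(-36) - t^(-35) + t^(-34) - t^(-33) + t^(-32) - t^(-31) + t^(-30) - t^(-29) + t^(-28) - t^(-27) + t^(-26) - t^(-25) + t^(-24) - t^(-23) + t^(-22) - t^(-21) + t^(-20) - t^(-19) + t^(-18) - t^(-17) + t^(-16) + t^(-14):
  (-)t^(-43) = 1.26019e-48
  (+)t^(-42) = 1.63825e-47
  (-)t^(-41) = 2.12972e-46
  (+)t^(-40) = 2.76864e-45
  (-)t^(-39) = 3.59923e-44
  (+)t^(-38) = 4.679e-43
  (-)t^(-37) = 6.08269e-42
  (+)t^(-36) = 7.9075e-41
  (-)t^(-35) = 1.02798e-39
  (+)t^(-34) = 1.33637e-38
  (-)t^(-33) = 1.73728e-37
  (+)t^(-32) = 2.25846e-36
  (-)t^(-31) = 2.936e-35
  (+)t^(-30) = 3.8168e-34
  (-)t^(-29) = 4.96184e-33
  (+)t^(-28) = 6.45039e-32
  (-)t^(-27) = 8.38551e-31
  (+)t^(-26) = 1.09012e-29
  (-)t^(-25) = 1.41715e-28
  (+)t^(-24) = 1.8423e-27
  (-)t^(-23) = 2.39499e-26
  (+)t^(-22) = 3.11348e-25
  (-)t^(-21) = 4.04753e-24
  (+)t^(-20) = 5.26178e-23
  (-)t^(-19) = 6.84032e-22
  (+)t^(-18) = 8.89241e-21
  (-)t^(-17) = 1.15601e-19
  (+)t^(-16) = 1.50282e-18
  (+)t^(-14) = 2.53976e-16
Sum = (1.26019e-48) + (1.63825e-47) + (2.12972e-46) + (2.76864e-45) + (3.59923e-44) + (4.679e-43) + (6.08269e-42) + (7.9075e-41) + (1.02798e-39) + (1.33637e-38) + (1.73728e-37) + (2.25846e-36) + (2.936e-35) + (3.8168e-34) + (4.96184e-33) + (6.45039e-32) + (8.38551e-31) + (1.09012e-29) + (1.41715e-28) + (1.8423e-27) + (2.39499e-26) + (3.11348e-25) + (4.04753e-24) + (5.26178e-23) + (6.84032e-22) + (8.89241e-21) + (1.15601e-19) + (1.50282e-18) + (2.53976e-16)
= 2.556042801e-16
Rounded to 6 significant figures: 2.55604e-16

2.55604e-16


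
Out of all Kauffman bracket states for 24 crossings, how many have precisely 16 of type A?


We choose which 16 of 24 crossings get A-smoothings.
C(24, 16) = 24! / (16! * 8!)
= 735471

735471


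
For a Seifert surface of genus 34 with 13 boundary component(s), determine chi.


chi = 2 - 2g - b
= 2 - 2*34 - 13
= 2 - 68 - 13 = -79

-79


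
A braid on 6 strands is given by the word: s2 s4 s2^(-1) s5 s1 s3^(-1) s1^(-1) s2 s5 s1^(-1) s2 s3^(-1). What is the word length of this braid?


The word length counts the number of generators (including inverses).
Listing each generator: s2, s4, s2^(-1), s5, s1, s3^(-1), s1^(-1), s2, s5, s1^(-1), s2, s3^(-1)
There are 12 generators in this braid word.

12


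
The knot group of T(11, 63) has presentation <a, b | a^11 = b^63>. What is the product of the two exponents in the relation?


The relation is a^11 = b^63.
Product of exponents = 11 * 63
= 693

693


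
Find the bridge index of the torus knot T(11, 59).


The bridge number of T(p,q) is min(p,q).
min(11, 59) = 11

11


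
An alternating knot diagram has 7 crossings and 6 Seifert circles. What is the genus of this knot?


For alternating knots, g = (c - s + 1)/2.
= (7 - 6 + 1)/2
= 2/2 = 1

1


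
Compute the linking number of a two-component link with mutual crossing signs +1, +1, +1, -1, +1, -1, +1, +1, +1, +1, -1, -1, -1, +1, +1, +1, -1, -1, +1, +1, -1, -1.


Step 1: Count positive crossings: 13
Step 2: Count negative crossings: 9
Step 3: Sum of signs = 13 - 9 = 4
Step 4: Linking number = sum/2 = 4/2 = 2

2


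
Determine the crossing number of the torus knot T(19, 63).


For a torus knot T(p, q) with gcd(p,q)=1,
the crossing number is min(p*(q-1), q*(p-1)).
p*(q-1) = 19*62 = 1178
q*(p-1) = 63*18 = 1134
min(1178, 1134) = 1134

1134


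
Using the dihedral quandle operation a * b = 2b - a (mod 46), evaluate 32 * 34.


32 * 34 = 2*34 - 32 mod 46
= 68 - 32 mod 46
= 36 mod 46 = 36

36


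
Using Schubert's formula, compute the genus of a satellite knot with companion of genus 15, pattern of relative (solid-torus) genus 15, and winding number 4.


Schubert: g(satellite) = g_rel(pattern) + |winding| * g(companion),
where g_rel(pattern) is the genus of the pattern relative to the solid torus.
= 15 + 4 * 15
= 15 + 60 = 75

75


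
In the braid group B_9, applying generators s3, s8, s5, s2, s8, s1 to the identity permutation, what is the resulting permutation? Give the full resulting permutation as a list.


Starting with identity [1, 2, 3, 4, 5, 6, 7, 8, 9].
Apply generators in sequence:
  After s3: [1, 2, 4, 3, 5, 6, 7, 8, 9]
  After s8: [1, 2, 4, 3, 5, 6, 7, 9, 8]
  After s5: [1, 2, 4, 3, 6, 5, 7, 9, 8]
  After s2: [1, 4, 2, 3, 6, 5, 7, 9, 8]
  After s8: [1, 4, 2, 3, 6, 5, 7, 8, 9]
  After s1: [4, 1, 2, 3, 6, 5, 7, 8, 9]
Final permutation: [4, 1, 2, 3, 6, 5, 7, 8, 9]

[4, 1, 2, 3, 6, 5, 7, 8, 9]


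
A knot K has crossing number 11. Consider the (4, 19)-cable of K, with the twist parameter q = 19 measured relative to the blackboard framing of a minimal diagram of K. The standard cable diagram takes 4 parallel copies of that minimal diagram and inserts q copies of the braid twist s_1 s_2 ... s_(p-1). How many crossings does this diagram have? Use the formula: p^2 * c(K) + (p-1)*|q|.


Step 1: Each of the c(K) crossings of the companion diagram becomes p*p = p^2 crossings among the p parallel strands, and each of the |q| twists s_1 s_2 ... s_(p-1) adds (p-1) crossings.
  Crossings = p^2 * c(K) + (p-1)*|q|
Step 2: = 4^2 * 11 + (4-1)*19
Step 3: = 16*11 + 3*19
Step 4: = 176 + 57 = 233

233


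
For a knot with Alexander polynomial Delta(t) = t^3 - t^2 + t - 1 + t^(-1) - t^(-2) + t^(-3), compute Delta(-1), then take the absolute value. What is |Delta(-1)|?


Step 1: The polynomial has 7 terms with alternating signs, exponents from 3 down to -3.
Step 2: Substitute t = -1. The i-th term has coefficient (-1)^i and exponent (m-i),
  so its value is (-1)^i * (-1)^(m-i) = (-1)^m = -1 for every i.
Step 3: All 7 terms equal -1, so Delta(-1) = 7 * (-1) = -7
Step 4: |Delta(-1)| = 7

7


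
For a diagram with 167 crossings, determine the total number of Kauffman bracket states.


Each crossing contributes 2 choices (A-smoothing or B-smoothing).
Total states = 2^167 = 187072209578355573530071658587684226515959365500928

187072209578355573530071658587684226515959365500928


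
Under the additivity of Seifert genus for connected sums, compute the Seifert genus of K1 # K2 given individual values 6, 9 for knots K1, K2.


The Seifert genus is additive under connected sum.
Seifert genus(K1 # K2) = (6) + (9)
= 15

15


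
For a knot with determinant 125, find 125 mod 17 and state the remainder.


Step 1: A knot is p-colorable if and only if p divides its determinant.
Step 2: Compute 125 mod 17.
125 = 7 * 17 + 6
Step 3: 125 mod 17 = 6
Step 4: The knot is 17-colorable: no

6


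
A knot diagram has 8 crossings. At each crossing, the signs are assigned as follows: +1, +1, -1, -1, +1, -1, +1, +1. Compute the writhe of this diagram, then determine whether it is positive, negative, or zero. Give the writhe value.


Step 1: Count positive crossings (+1).
Positive crossings: 5
Step 2: Count negative crossings (-1).
Negative crossings: 3
Step 3: Writhe = (positive) - (negative)
w = 5 - 3 = 2
Step 4: |w| = 2, and w is positive

2


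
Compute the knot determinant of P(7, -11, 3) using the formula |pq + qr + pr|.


Step 1: Compute pq + qr + pr.
pq = 7*(-11) = -77
qr = (-11)*3 = -33
pr = 7*3 = 21
pq + qr + pr = -77 + (-33) + 21 = -89
Step 2: Take absolute value.
det(P(7,-11,3)) = |-89| = 89

89


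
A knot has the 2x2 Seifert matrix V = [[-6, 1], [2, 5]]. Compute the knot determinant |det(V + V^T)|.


Step 1: Form V + V^T where V = [[-6, 1], [2, 5]]
  V^T = [[-6, 2], [1, 5]]
  V + V^T = [[-12, 3], [3, 10]]
Step 2: det(V + V^T) = (-12)*10 - 3*3
  = -120 - 9 = -129
Step 3: Knot determinant = |det(V + V^T)| = |-129| = 129

129


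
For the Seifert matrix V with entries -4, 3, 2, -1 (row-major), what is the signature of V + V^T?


Step 1: V + V^T = [[-8, 5], [5, -2]]
Step 2: trace = -10, det = -9
Step 3: Discriminant = (-10)^2 - 4*(-9) = 136
Step 4: Eigenvalues: 0.830952, -10.831
Step 5: Signature = (# positive eigenvalues) - (# negative eigenvalues) = 0

0


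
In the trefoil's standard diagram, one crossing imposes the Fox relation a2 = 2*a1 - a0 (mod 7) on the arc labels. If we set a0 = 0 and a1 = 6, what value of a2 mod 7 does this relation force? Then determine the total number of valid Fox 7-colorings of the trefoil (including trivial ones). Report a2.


Step 1: Apply the given crossing relation 2*a1 - a0 - a2 = 0 (mod 7).
  a2 = 2*a1 - a0 mod 7
  a2 = 2*6 - 0 mod 7
  a2 = 12 - 0 mod 7
  a2 = 12 mod 7 = 5
Step 2: The trefoil has determinant 3.
  Number of Fox p-colorings (p prime) is p^2 if p = 3, else p.
  Since 7 does not divide 3, only trivial (constant) colorings exist.
  (So the trial a0 = 0, a1 = 6 with a0 != a1 does NOT extend to a valid coloring of the whole trefoil: the other two crossing relations require 3*(a1 - a0) = 0 (mod 7), which fails.)
  Total colorings = 7
Step 3: a2 = 5, total Fox 7-colorings = 7

5


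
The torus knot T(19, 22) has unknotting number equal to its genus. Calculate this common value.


For a torus knot T(p,q), both the unknotting number and genus equal (p-1)(q-1)/2.
= (19-1)(22-1)/2
= 18*21/2
= 378/2 = 189

189


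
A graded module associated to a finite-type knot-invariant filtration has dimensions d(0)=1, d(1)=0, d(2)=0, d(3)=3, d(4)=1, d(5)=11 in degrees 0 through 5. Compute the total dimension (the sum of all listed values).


Total dimension = d(0) + d(1) + ... + d(5)
= 1 + 0 + 0 + 3 + 1 + 11
= 16

16


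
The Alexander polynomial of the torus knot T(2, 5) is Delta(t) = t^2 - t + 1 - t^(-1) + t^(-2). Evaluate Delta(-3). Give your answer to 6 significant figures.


Substituting t = -3 into Delta(t) = t^2 - t + 1 - t^(-1) + t^(-2):
Term values: (9) + (3) + (1) + (0.333333) + (0.111111)
Sum = 13.44444444
Rounded to 6 significant figures: 13.4444

13.4444


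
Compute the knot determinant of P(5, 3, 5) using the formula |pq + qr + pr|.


Step 1: Compute pq + qr + pr.
pq = 5*3 = 15
qr = 3*5 = 15
pr = 5*5 = 25
pq + qr + pr = 15 + 15 + 25 = 55
Step 2: Take absolute value.
det(P(5,3,5)) = |55| = 55

55


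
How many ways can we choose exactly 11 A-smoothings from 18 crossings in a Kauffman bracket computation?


We choose which 11 of 18 crossings get A-smoothings.
C(18, 11) = 18! / (11! * 7!)
= 31824

31824


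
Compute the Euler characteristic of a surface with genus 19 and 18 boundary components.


chi = 2 - 2g - b
= 2 - 2*19 - 18
= 2 - 38 - 18 = -54

-54


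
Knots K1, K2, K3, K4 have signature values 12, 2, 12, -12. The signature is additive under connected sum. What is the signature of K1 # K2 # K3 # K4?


The signature is additive under connected sum.
signature(K1 # K2 # K3 # K4) = (12) + (2) + (12) + (-12)
= 14

14


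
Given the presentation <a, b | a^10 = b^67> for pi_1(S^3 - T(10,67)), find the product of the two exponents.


The relation is a^10 = b^67.
Product of exponents = 10 * 67
= 670

670


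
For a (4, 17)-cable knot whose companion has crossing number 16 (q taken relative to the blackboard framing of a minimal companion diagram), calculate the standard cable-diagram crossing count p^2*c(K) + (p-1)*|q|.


Step 1: Each of the c(K) crossings of the companion diagram becomes p*p = p^2 crossings among the p parallel strands, and each of the |q| twists s_1 s_2 ... s_(p-1) adds (p-1) crossings.
  Crossings = p^2 * c(K) + (p-1)*|q|
Step 2: = 4^2 * 16 + (4-1)*17
Step 3: = 16*16 + 3*17
Step 4: = 256 + 51 = 307

307


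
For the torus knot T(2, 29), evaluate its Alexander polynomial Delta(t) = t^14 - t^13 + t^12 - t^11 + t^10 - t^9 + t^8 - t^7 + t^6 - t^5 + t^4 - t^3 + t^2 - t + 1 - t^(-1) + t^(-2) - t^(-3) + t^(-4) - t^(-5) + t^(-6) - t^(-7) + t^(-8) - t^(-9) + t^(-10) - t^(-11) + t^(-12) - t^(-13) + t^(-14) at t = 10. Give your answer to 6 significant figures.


Substituting t = 10 into Delta(t) = t^14 - t^13 + t^12 - t^11 + t^10 - t^9 + t^8 - t^7 + t^6 - t^5 + t^4 - t^3 + t^2 - t + 1 - t^(-1) + t^(-2) - t^(-3) + t^(-4) - t^(-5) + t^(-6) - t^(-7) + t^(-8) - t^(-9) + t^(-10) - t^(-11) + t^(-12) - t^(-13) + t^(-14):
Term values: (100000000000000) + (-10000000000000) + (1000000000000) + (-100000000000) + (10000000000) + (-1000000000) + (100000000) + (-10000000) + (1000000) + (-100000) + (10000) + (-1000) + (100) + (-10) + (1) + (-0.1) + (0.01) + (-0.001) + (0.0001) + (-1e-05) + (1e-06) + (-1e-07) + (1e-08) + (-1e-09) + (1e-10) + (-1e-11) + (1e-12) + (-1e-13) + (1e-14)
Sum = 9.090909091e+13
Rounded to 6 significant figures: 9.09091e+13

9.09091e+13


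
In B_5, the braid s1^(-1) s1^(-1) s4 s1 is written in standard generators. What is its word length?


The word length counts the number of generators (including inverses).
Listing each generator: s1^(-1), s1^(-1), s4, s1
There are 4 generators in this braid word.

4


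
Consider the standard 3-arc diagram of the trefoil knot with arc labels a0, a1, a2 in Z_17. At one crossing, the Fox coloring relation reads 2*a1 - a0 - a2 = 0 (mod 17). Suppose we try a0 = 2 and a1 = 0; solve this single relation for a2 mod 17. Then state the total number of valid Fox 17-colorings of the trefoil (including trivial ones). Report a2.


Step 1: Apply the given crossing relation 2*a1 - a0 - a2 = 0 (mod 17).
  a2 = 2*a1 - a0 mod 17
  a2 = 2*0 - 2 mod 17
  a2 = 0 - 2 mod 17
  a2 = -2 mod 17 = 15
Step 2: The trefoil has determinant 3.
  Number of Fox p-colorings (p prime) is p^2 if p = 3, else p.
  Since 17 does not divide 3, only trivial (constant) colorings exist.
  (So the trial a0 = 2, a1 = 0 with a0 != a1 does NOT extend to a valid coloring of the whole trefoil: the other two crossing relations require 3*(a1 - a0) = 0 (mod 17), which fails.)
  Total colorings = 17
Step 3: a2 = 15, total Fox 17-colorings = 17

15


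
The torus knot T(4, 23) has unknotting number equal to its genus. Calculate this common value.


For a torus knot T(p,q), both the unknotting number and genus equal (p-1)(q-1)/2.
= (4-1)(23-1)/2
= 3*22/2
= 66/2 = 33

33


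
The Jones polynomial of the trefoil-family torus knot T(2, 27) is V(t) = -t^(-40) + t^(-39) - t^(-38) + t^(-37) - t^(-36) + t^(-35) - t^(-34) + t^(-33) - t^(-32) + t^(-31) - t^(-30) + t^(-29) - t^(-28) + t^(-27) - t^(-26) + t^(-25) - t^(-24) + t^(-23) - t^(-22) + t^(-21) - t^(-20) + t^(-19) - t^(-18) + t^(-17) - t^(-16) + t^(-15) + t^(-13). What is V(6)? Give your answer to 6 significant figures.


Substituting t = 6 into V(t) = -t^(-40) + t^(-39) - t^(-38) + t^(-37) - t^(-36) + t^(-35) - t^(-34) + t^(-33) - t^(-32) + t^(-31) - t^(-30) + t^(-29) - t^(-28) + t^(-27) - t^(-26) + t^(-25) - t^(-24) + t^(-23) - t^(-22) + t^(-21) - t^(-20) + t^(-19) - t^(-18) + t^(-17) - t^(-16) + t^(-15) + t^(-13):
  (-)t^(-40) = -7.48083e-32
  (+)t^(-39) = 4.4885e-31
  (-)t^(-38) = -2.6931e-30
  (+)t^(-37) = 1.61586e-29
  (-)t^(-36) = -9.69516e-29
  (+)t^(-35) = 5.8171e-28
  (-)t^(-34) = -3.49026e-27
  (+)t^(-33) = 2.09415e-26
  (-)t^(-32) = -1.25649e-25
  (+)t^(-31) = 7.53896e-25
  (-)t^(-30) = -4.52337e-24
  (+)t^(-29) = 2.71402e-23
  (-)t^(-28) = -1.62841e-22
  (+)t^(-27) = 9.77049e-22
  (-)t^(-26) = -5.86229e-21
  (+)t^(-25) = 3.51738e-20
  (-)t^(-24) = -2.11043e-19
  (+)t^(-23) = 1.26626e-18
  (-)t^(-22) = -7.59753e-18
  (+)t^(-21) = 4.55852e-17
  (-)t^(-20) = -2.73511e-16
  (+)t^(-19) = 1.64107e-15
  (-)t^(-18) = -9.8464e-15
  (+)t^(-17) = 5.90784e-14
  (-)t^(-16) = -3.5447e-13
  (+)t^(-15) = 2.12682e-12
  (+)t^(-13) = 7.65656e-11
Sum = (-7.48083e-32) + (4.4885e-31) + (-2.6931e-30) + (1.61586e-29) + (-9.69516e-29) + (5.8171e-28) + (-3.49026e-27) + (2.09415e-26) + (-1.25649e-25) + (7.53896e-25) + (-4.52337e-24) + (2.71402e-23) + (-1.62841e-22) + (9.77049e-22) + (-5.86229e-21) + (3.51738e-20) + (-2.11043e-19) + (1.26626e-18) + (-7.59753e-18) + (4.55852e-17) + (-2.73511e-16) + (1.64107e-15) + (-9.8464e-15) + (5.90784e-14) + (-3.5447e-13) + (2.12682e-12) + (7.65656e-11)
= 7.838860037e-11
Rounded to 6 significant figures: 7.83886e-11

7.83886e-11
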